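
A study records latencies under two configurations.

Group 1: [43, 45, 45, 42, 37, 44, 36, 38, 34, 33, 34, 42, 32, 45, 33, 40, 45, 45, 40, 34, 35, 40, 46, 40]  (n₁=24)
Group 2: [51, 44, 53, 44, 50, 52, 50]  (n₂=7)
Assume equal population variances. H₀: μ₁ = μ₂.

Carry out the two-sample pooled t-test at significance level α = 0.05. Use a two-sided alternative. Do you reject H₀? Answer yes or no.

reject H₀: yes

x̄₁=39.500, s₁=4.718, n₁=24
x̄₂=49.143, s₂=3.671, n₂=7
s_p² = [23·4.718² + 6·3.671²]/29 = 20.4433
SE = √(s_p²·(1/24+1/7)) = 1.9422
t = (39.500−49.143)/1.9422 = -4.9648
df = 29
p-value (two-sided) = 0.00003
At α=0.05: p < α → reject H₀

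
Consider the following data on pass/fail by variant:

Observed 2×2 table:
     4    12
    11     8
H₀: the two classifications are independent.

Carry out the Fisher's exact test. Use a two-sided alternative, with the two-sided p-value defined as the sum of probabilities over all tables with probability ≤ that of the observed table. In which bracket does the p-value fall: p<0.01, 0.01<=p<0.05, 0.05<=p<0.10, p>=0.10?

Margins: r₁=16, r₂=19, c₁=15, c₂=20, n=35
p_obs = C(16,4)·C(19,11)/C(35,15); sum pmf over tables with pmf ≤ p_obs
p-value (two-sided) = 0.08656
→ bracket: 0.05<=p<0.10

p-value bracket: 0.05<=p<0.10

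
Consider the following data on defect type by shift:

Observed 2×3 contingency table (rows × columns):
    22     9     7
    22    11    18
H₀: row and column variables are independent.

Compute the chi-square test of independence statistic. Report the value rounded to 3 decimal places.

test statistic = 3.210

Row totals [38, 51], col totals [44, 20, 25], n=89
χ² = (22−18.79)²/18.79 + (9−8.54)²/8.54 + (7−10.67)²/10.67 + (22−25.21)²/25.21 + (11−11.46)²/11.46 + (18−14.33)²/14.33 = 3.2096
df = 2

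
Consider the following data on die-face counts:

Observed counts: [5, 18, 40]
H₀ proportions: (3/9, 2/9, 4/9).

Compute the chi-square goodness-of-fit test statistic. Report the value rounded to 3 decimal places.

n = 63; E_i = n·p_i = [21.00, 14.00, 28.00]
χ² = (5−21.00)²/21.00 + (18−14.00)²/14.00 + (40−28.00)²/28.00 = 18.4762
df = 2

test statistic = 18.476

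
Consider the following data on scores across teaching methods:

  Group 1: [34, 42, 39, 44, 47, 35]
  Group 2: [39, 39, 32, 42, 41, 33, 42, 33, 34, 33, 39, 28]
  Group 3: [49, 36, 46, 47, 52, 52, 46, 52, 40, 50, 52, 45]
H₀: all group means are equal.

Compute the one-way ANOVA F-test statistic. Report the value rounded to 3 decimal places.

Group means [40.17, 36.25, 47.25], grand mean 41.433
SSB = Σnᵢ(x̄ᵢ−x̄)² = 738.033; SSW = ΣΣ(x−x̄ᵢ)² = 653.333
MSB = 738.033/2 = 369.0167; MSW = 653.333/27 = 24.1975
F = MSB/MSW = 15.2502
df = (2, 27)

test statistic = 15.250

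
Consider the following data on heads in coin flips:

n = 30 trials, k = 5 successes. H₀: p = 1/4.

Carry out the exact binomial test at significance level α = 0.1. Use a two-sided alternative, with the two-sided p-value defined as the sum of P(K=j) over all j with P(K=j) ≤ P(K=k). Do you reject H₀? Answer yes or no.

Exact binomial: n=30, k=5, p₀=1/4=0.2500
P(X=j) = C(n,j)·p₀^j·(1−p₀)^(n−j); p = Σ P(X=j) over j with P(X=j) ≤ P(X=5)
p-value (two-sided) = 0.39919
At α=0.1: p ≥ α → fail to reject H₀

reject H₀: no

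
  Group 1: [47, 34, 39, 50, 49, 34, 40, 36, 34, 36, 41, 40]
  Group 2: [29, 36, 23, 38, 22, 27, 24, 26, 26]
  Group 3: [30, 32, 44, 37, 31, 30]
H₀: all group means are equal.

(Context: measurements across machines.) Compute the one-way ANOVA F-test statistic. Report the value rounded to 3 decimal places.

Group means [40.00, 27.89, 34.00], grand mean 34.630
SSB = Σnᵢ(x̄ᵢ−x̄)² = 757.407; SSW = ΣΣ(x−x̄ᵢ)² = 776.889
MSB = 757.407/2 = 378.7037; MSW = 776.889/24 = 32.3704
F = MSB/MSW = 11.6991
df = (2, 24)

test statistic = 11.699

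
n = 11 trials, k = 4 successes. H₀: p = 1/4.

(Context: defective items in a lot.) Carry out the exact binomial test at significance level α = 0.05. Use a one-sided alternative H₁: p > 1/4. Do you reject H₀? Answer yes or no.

Exact binomial: n=11, k=4, p₀=1/4=0.2500
P(X≥4) from Σ C(n,i)·p₀^i·(1−p₀)^(n−i)
p-value (one-sided, H₁ greater) = 0.28670
At α=0.05: p ≥ α → fail to reject H₀

reject H₀: no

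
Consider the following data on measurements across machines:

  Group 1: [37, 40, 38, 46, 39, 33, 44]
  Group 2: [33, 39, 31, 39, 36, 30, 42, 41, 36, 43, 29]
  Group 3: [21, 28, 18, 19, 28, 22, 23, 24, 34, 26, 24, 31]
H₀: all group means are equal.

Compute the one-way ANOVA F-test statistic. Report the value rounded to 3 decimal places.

Group means [39.57, 36.27, 24.83], grand mean 32.467
SSB = Σnᵢ(x̄ᵢ−x̄)² = 1211.904; SSW = ΣΣ(x−x̄ᵢ)² = 611.563
MSB = 1211.904/2 = 605.9519; MSW = 611.563/27 = 22.6505
F = MSB/MSW = 26.7523
df = (2, 27)

test statistic = 26.752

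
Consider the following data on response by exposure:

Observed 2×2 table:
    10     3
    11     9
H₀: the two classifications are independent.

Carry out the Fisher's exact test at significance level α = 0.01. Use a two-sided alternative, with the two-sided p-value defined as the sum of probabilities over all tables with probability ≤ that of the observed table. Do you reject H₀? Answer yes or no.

reject H₀: no

Margins: r₁=13, r₂=20, c₁=21, c₂=12, n=33
p_obs = C(13,10)·C(20,11)/C(33,21); sum pmf over tables with pmf ≤ p_obs
p-value (two-sided) = 0.27752
At α=0.01: p ≥ α → fail to reject H₀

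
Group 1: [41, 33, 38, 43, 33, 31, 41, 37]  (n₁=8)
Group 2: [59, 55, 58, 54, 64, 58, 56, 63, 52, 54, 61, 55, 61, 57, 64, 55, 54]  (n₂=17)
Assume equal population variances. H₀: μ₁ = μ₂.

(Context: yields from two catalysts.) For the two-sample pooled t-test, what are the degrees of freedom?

df = n₁ + n₂ − 2 = 8 + 17 − 2 = 23

degrees of freedom = 23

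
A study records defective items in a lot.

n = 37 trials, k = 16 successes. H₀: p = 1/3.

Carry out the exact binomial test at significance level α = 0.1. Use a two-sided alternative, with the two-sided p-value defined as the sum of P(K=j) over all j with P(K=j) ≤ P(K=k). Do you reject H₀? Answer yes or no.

reject H₀: no

Exact binomial: n=37, k=16, p₀=1/3=0.3333
P(X=j) = C(n,j)·p₀^j·(1−p₀)^(n−j); p = Σ P(X=j) over j with P(X=j) ≤ P(X=16)
p-value (two-sided) = 0.22281
At α=0.1: p ≥ α → fail to reject H₀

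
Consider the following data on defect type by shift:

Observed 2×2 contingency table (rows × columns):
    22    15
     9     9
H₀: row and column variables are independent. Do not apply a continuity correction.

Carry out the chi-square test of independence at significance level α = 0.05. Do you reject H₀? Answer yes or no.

Row totals [37, 18], col totals [31, 24], n=55
χ² = (22−20.85)²/20.85 + (15−16.15)²/16.15 + (9−10.15)²/10.15 + (9−7.85)²/7.85 = 0.4406
df = 1
p-value (upper-tail) = 0.50686
At α=0.05: p ≥ α → fail to reject H₀

reject H₀: no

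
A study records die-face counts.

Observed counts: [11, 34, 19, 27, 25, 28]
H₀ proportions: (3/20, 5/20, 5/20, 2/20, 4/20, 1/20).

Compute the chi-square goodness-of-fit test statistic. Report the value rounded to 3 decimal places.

test statistic = 84.956

n = 144; E_i = n·p_i = [21.60, 36.00, 36.00, 14.40, 28.80, 7.20]
χ² = (11−21.60)²/21.60 + (34−36.00)²/36.00 + (19−36.00)²/36.00 + (27−14.40)²/14.40 + (25−28.80)²/28.80 + (28−7.20)²/7.20 = 84.9560
df = 5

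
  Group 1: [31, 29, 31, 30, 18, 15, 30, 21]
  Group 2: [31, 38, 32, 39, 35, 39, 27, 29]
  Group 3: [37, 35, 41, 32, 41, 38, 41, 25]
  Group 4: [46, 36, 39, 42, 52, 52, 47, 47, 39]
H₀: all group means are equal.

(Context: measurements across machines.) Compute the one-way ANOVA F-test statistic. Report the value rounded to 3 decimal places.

Group means [25.62, 33.75, 36.25, 44.44], grand mean 35.303
SSB = Σnᵢ(x̄ᵢ−x̄)² = 1527.872; SSW = ΣΣ(x−x̄ᵢ)² = 937.097
MSB = 1527.872/3 = 509.2908; MSW = 937.097/29 = 32.3137
F = MSB/MSW = 15.7608
df = (3, 29)

test statistic = 15.761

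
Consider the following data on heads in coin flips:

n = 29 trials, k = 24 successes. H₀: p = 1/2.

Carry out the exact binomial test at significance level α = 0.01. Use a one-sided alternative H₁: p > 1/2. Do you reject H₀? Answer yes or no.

reject H₀: yes

Exact binomial: n=29, k=24, p₀=1/2=0.5000
P(X≥24) from Σ C(n,i)·p₀^i·(1−p₀)^(n−i)
p-value (one-sided, H₁ greater) = 0.00027
At α=0.01: p < α → reject H₀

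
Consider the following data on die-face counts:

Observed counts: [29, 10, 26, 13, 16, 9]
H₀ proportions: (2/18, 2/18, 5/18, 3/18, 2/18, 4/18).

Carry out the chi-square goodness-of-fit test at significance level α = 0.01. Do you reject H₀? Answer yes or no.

reject H₀: yes

n = 103; E_i = n·p_i = [11.44, 11.44, 28.61, 17.17, 11.44, 22.89]
χ² = (29−11.44)²/11.44 + (10−11.44)²/11.44 + (26−28.61)²/28.61 + (13−17.17)²/17.17 + (16−11.44)²/11.44 + (9−22.89)²/22.89 = 38.6029
df = 5
p-value (upper-tail) = 0.00000
At α=0.01: p < α → reject H₀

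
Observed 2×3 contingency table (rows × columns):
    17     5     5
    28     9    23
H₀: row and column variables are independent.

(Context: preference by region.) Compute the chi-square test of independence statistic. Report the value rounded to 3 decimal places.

Row totals [27, 60], col totals [45, 14, 28], n=87
χ² = (17−13.97)²/13.97 + (5−4.34)²/4.34 + (5−8.69)²/8.69 + (28−31.03)²/31.03 + (9−9.66)²/9.66 + (23−19.31)²/19.31 = 3.3709
df = 2

test statistic = 3.371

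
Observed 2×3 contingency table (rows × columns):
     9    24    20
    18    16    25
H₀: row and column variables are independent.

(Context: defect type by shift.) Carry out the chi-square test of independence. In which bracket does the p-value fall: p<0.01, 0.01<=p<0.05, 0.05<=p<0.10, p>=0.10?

Row totals [53, 59], col totals [27, 40, 45], n=112
χ² = (9−12.78)²/12.78 + (24−18.93)²/18.93 + (20−21.29)²/21.29 + (18−14.22)²/14.22 + (16−21.07)²/21.07 + (25−23.71)²/23.71 = 4.8480
df = 2
p-value (upper-tail) = 0.08856
→ bracket: 0.05<=p<0.10

p-value bracket: 0.05<=p<0.10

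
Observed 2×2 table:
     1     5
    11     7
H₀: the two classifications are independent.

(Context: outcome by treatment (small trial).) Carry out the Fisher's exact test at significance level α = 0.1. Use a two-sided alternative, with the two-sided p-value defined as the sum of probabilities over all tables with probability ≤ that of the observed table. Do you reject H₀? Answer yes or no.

reject H₀: no

Margins: r₁=6, r₂=18, c₁=12, c₂=12, n=24
p_obs = C(6,1)·C(18,11)/C(24,12); sum pmf over tables with pmf ≤ p_obs
p-value (two-sided) = 0.15495
At α=0.1: p ≥ α → fail to reject H₀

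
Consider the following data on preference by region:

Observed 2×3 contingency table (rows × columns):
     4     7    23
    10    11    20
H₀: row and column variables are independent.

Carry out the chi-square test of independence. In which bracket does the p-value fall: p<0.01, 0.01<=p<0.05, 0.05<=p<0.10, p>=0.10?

Row totals [34, 41], col totals [14, 18, 43], n=75
χ² = (4−6.35)²/6.35 + (7−8.16)²/8.16 + (23−19.49)²/19.49 + (10−7.65)²/7.65 + (11−9.84)²/9.84 + (20−23.51)²/23.51 = 3.0428
df = 2
p-value (upper-tail) = 0.21841
→ bracket: p>=0.10

p-value bracket: p>=0.10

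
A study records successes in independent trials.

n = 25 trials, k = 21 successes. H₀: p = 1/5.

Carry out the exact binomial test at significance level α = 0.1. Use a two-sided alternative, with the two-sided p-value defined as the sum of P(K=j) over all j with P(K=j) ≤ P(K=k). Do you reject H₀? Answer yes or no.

Exact binomial: n=25, k=21, p₀=1/5=0.2000
P(X=j) = C(n,j)·p₀^j·(1−p₀)^(n−j); p = Σ P(X=j) over j with P(X=j) ≤ P(X=21)
p-value (two-sided) = 0.00000
At α=0.1: p < α → reject H₀

reject H₀: yes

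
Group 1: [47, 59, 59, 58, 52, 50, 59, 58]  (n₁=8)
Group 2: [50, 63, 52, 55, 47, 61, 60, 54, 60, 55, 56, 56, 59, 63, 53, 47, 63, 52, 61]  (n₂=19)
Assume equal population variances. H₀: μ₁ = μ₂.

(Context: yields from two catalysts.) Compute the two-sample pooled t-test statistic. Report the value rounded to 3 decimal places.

x̄₁=55.250, s₁=4.833, n₁=8
x̄₂=56.158, s₂=5.178, n₂=19
s_p² = [7·4.833² + 18·5.178²]/25 = 25.8411
SE = √(s_p²·(1/8+1/19)) = 2.1425
t = (55.250−56.158)/2.1425 = -0.4238
df = 25

test statistic = -0.424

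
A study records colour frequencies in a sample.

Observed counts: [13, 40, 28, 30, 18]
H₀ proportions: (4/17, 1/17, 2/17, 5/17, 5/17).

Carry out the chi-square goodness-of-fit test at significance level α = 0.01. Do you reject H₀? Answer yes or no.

n = 129; E_i = n·p_i = [30.35, 7.59, 15.18, 37.94, 37.94]
χ² = (13−30.35)²/30.35 + (40−7.59)²/7.59 + (28−15.18)²/15.18 + (30−37.94)²/37.94 + (18−37.94)²/37.94 = 171.3399
df = 4
p-value (upper-tail) = 0.00000
At α=0.01: p < α → reject H₀

reject H₀: yes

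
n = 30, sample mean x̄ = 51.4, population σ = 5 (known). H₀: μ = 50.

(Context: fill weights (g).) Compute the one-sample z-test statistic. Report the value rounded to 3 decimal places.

test statistic = 1.534

SE = σ/√n = 5/√30 = 0.9129
z = (x̄−μ₀)/SE = (51.4−50)/0.9129 = 1.5336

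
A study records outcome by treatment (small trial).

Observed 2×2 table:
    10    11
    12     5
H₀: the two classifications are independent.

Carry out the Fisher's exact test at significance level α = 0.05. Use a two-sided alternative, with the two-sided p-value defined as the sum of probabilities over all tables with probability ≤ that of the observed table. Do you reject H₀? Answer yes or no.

reject H₀: no

Margins: r₁=21, r₂=17, c₁=22, c₂=16, n=38
p_obs = C(21,10)·C(17,12)/C(38,22); sum pmf over tables with pmf ≤ p_obs
p-value (two-sided) = 0.19716
At α=0.05: p ≥ α → fail to reject H₀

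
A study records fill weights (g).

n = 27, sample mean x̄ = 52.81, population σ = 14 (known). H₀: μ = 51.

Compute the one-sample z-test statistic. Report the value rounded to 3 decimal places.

SE = σ/√n = 14/√27 = 2.6943
z = (x̄−μ₀)/SE = (52.81−51)/2.6943 = 0.6718

test statistic = 0.672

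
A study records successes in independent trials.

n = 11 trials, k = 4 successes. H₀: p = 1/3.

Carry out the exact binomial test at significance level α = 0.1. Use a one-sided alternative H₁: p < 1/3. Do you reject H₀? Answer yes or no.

reject H₀: no

Exact binomial: n=11, k=4, p₀=1/3=0.3333
P(X≤4) from Σ C(n,i)·p₀^i·(1−p₀)^(n−i)
p-value (one-sided, H₁ less) = 0.71100
At α=0.1: p ≥ α → fail to reject H₀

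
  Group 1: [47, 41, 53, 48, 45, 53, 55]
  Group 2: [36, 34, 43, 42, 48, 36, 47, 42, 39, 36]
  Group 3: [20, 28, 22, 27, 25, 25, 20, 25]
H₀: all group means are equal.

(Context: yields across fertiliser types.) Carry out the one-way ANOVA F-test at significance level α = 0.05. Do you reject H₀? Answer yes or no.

reject H₀: yes

Group means [48.86, 40.30, 24.00], grand mean 37.480
SSB = Σnᵢ(x̄ᵢ−x̄)² = 2439.283; SSW = ΣΣ(x−x̄ᵢ)² = 430.957
MSB = 2439.283/2 = 1219.6414; MSW = 430.957/22 = 19.5890
F = MSB/MSW = 62.2617
df = (2, 22)
p-value (upper-tail) = 0.00000
At α=0.05: p < α → reject H₀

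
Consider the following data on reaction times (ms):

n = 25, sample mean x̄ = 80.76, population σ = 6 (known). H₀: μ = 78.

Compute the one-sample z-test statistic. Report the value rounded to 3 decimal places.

test statistic = 2.300

SE = σ/√n = 6/√25 = 1.2000
z = (x̄−μ₀)/SE = (80.76−78)/1.2000 = 2.3000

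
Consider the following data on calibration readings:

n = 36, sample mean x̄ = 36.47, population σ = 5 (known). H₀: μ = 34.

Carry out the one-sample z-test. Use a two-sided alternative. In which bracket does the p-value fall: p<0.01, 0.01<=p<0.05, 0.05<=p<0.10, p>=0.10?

SE = σ/√n = 5/√36 = 0.8333
z = (x̄−μ₀)/SE = (36.47−34)/0.8333 = 2.9640
p-value (two-sided) = 0.00304
→ bracket: p<0.01

p-value bracket: p<0.01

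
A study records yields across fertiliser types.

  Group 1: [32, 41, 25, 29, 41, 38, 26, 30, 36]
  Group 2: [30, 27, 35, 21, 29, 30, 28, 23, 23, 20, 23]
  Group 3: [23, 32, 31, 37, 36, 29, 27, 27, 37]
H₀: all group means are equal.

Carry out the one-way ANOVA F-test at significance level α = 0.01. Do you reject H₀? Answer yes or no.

Group means [33.11, 26.27, 31.00], grand mean 29.862
SSB = Σnᵢ(x̄ᵢ−x̄)² = 248.378; SSW = ΣΣ(x−x̄ᵢ)² = 713.071
MSB = 248.378/2 = 124.1888; MSW = 713.071/26 = 27.4258
F = MSB/MSW = 4.5282
df = (2, 26)
p-value (upper-tail) = 0.02054
At α=0.01: p ≥ α → fail to reject H₀

reject H₀: no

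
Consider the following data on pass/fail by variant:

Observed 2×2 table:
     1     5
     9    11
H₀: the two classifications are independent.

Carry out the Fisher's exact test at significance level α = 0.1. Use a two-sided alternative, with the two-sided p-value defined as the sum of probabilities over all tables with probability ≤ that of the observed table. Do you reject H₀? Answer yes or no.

Margins: r₁=6, r₂=20, c₁=10, c₂=16, n=26
p_obs = C(6,1)·C(20,9)/C(26,10); sum pmf over tables with pmf ≤ p_obs
p-value (two-sided) = 0.35239
At α=0.1: p ≥ α → fail to reject H₀

reject H₀: no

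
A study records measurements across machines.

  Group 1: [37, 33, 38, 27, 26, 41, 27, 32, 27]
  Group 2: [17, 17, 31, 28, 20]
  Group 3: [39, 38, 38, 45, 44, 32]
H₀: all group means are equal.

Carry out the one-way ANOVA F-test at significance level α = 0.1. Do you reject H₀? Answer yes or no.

reject H₀: yes

Group means [32.00, 22.60, 39.33], grand mean 31.850
SSB = Σnᵢ(x̄ᵢ−x̄)² = 764.017; SSW = ΣΣ(x−x̄ᵢ)² = 534.533
MSB = 764.017/2 = 382.0083; MSW = 534.533/17 = 31.4431
F = MSB/MSW = 12.1492
df = (2, 17)
p-value (upper-tail) = 0.00053
At α=0.1: p < α → reject H₀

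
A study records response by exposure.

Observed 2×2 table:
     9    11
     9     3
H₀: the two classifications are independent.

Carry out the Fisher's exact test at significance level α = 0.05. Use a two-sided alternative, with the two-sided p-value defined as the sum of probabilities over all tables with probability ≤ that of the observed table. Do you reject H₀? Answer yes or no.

Margins: r₁=20, r₂=12, c₁=18, c₂=14, n=32
p_obs = C(20,9)·C(12,9)/C(32,18); sum pmf over tables with pmf ≤ p_obs
p-value (two-sided) = 0.14671
At α=0.05: p ≥ α → fail to reject H₀

reject H₀: no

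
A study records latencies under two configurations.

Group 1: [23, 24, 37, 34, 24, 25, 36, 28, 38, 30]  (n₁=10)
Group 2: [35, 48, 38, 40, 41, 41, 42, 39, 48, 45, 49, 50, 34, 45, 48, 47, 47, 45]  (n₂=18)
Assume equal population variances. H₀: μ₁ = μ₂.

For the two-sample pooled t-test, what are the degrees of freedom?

df = n₁ + n₂ − 2 = 10 + 18 − 2 = 26

degrees of freedom = 26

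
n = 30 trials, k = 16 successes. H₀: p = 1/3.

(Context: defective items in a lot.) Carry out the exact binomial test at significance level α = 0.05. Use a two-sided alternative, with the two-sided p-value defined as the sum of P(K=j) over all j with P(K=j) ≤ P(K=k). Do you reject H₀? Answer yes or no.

reject H₀: yes

Exact binomial: n=30, k=16, p₀=1/3=0.3333
P(X=j) = C(n,j)·p₀^j·(1−p₀)^(n−j); p = Σ P(X=j) over j with P(X=j) ≤ P(X=16)
p-value (two-sided) = 0.03102
At α=0.05: p < α → reject H₀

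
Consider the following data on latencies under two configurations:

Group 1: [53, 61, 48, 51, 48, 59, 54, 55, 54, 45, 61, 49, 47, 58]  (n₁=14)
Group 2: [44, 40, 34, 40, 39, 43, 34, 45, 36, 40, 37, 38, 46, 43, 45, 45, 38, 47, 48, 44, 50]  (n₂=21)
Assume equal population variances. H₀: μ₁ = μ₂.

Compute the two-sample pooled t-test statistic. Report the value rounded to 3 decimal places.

x̄₁=53.071, s₁=5.298, n₁=14
x̄₂=41.714, s₂=4.573, n₂=21
s_p² = [13·5.298² + 20·4.573²]/33 = 23.7338
SE = √(s_p²·(1/14+1/21)) = 1.6809
t = (53.071−41.714)/1.6809 = 6.7566
df = 33

test statistic = 6.757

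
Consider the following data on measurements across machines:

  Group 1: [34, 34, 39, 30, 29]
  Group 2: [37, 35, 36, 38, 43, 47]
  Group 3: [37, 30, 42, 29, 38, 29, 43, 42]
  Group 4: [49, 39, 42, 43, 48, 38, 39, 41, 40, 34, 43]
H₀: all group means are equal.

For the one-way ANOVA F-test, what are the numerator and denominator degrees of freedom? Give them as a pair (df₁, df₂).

degrees of freedom = [3, 26]

k = 4 groups, N = 30 total
df = (k−1, N−k) = (4−1, 30−4) = (3, 26)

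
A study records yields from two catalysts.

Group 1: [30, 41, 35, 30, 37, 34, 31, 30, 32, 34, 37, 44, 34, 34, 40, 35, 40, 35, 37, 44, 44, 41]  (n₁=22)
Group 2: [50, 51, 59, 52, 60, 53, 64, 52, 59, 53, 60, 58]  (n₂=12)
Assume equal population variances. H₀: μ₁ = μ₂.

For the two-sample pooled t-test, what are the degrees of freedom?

degrees of freedom = 32

df = n₁ + n₂ − 2 = 22 + 12 − 2 = 32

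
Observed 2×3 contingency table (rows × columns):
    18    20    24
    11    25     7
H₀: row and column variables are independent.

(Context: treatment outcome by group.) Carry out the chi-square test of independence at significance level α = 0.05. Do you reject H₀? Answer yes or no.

reject H₀: yes

Row totals [62, 43], col totals [29, 45, 31], n=105
χ² = (18−17.12)²/17.12 + (20−26.57)²/26.57 + (24−18.30)²/18.30 + (11−11.88)²/11.88 + (25−18.43)²/18.43 + (7−12.70)²/12.70 = 8.4049
df = 2
p-value (upper-tail) = 0.01496
At α=0.05: p < α → reject H₀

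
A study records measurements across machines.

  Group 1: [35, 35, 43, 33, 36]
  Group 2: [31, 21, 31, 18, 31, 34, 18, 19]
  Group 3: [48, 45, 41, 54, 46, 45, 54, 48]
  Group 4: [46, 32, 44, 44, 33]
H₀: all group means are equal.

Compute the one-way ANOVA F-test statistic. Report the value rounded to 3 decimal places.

test statistic = 20.631

Group means [36.40, 25.38, 47.62, 39.80], grand mean 37.115
SSB = Σnᵢ(x̄ᵢ−x̄)² = 2024.904; SSW = ΣΣ(x−x̄ᵢ)² = 719.750
MSB = 2024.904/3 = 674.9679; MSW = 719.750/22 = 32.7159
F = MSB/MSW = 20.6312
df = (3, 22)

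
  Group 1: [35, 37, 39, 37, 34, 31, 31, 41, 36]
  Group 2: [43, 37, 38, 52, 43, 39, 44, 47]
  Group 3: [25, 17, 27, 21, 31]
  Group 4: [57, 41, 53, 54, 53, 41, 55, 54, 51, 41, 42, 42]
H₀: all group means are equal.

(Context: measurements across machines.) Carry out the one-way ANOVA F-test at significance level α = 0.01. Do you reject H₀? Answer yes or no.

Group means [35.67, 42.88, 24.20, 48.67], grand mean 40.265
SSB = Σnᵢ(x̄ᵢ−x̄)² = 2382.276; SSW = ΣΣ(x−x̄ᵢ)² = 856.342
MSB = 2382.276/3 = 794.0920; MSW = 856.342/30 = 28.5447
F = MSB/MSW = 27.8192
df = (3, 30)
p-value (upper-tail) = 0.00000
At α=0.01: p < α → reject H₀

reject H₀: yes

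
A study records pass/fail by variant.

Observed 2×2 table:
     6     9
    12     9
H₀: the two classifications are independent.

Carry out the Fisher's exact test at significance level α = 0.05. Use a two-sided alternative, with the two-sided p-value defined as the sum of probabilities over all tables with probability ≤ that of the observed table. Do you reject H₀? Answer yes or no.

Margins: r₁=15, r₂=21, c₁=18, c₂=18, n=36
p_obs = C(15,6)·C(21,12)/C(36,18); sum pmf over tables with pmf ≤ p_obs
p-value (two-sided) = 0.49979
At α=0.05: p ≥ α → fail to reject H₀

reject H₀: no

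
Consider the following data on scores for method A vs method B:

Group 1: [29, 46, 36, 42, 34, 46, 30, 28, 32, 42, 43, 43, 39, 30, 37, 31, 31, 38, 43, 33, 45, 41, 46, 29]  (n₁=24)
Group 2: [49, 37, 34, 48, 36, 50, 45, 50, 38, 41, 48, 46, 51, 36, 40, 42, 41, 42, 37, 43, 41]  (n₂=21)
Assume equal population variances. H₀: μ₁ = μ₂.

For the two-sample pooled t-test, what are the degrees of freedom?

degrees of freedom = 43

df = n₁ + n₂ − 2 = 24 + 21 − 2 = 43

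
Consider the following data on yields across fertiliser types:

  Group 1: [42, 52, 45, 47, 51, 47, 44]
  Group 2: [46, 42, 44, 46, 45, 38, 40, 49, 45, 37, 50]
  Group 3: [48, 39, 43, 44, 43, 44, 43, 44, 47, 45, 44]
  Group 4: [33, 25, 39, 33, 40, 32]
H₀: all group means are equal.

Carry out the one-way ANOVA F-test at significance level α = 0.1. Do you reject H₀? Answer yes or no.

reject H₀: yes

Group means [46.86, 43.82, 44.00, 33.67], grand mean 42.743
SSB = Σnᵢ(x̄ᵢ−x̄)² = 642.859; SSW = ΣΣ(x−x̄ᵢ)² = 455.827
MSB = 642.859/3 = 214.2863; MSW = 455.827/31 = 14.7041
F = MSB/MSW = 14.5732
df = (3, 31)
p-value (upper-tail) = 0.00000
At α=0.1: p < α → reject H₀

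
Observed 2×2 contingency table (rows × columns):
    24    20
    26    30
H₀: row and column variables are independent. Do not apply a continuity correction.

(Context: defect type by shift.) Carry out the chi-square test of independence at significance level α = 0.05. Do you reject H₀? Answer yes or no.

Row totals [44, 56], col totals [50, 50], n=100
χ² = (24−22.00)²/22.00 + (20−22.00)²/22.00 + (26−28.00)²/28.00 + (30−28.00)²/28.00 = 0.6494
df = 1
p-value (upper-tail) = 0.42034
At α=0.05: p ≥ α → fail to reject H₀

reject H₀: no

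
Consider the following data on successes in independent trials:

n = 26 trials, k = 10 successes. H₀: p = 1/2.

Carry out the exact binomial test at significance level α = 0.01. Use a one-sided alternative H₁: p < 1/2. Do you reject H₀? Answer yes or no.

reject H₀: no

Exact binomial: n=26, k=10, p₀=1/2=0.5000
P(X≤10) from Σ C(n,i)·p₀^i·(1−p₀)^(n−i)
p-value (one-sided, H₁ less) = 0.16347
At α=0.01: p ≥ α → fail to reject H₀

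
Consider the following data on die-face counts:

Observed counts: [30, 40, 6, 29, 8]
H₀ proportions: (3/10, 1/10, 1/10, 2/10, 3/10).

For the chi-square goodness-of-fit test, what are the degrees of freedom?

df = k − 1 = 5 − 1 = 4

degrees of freedom = 4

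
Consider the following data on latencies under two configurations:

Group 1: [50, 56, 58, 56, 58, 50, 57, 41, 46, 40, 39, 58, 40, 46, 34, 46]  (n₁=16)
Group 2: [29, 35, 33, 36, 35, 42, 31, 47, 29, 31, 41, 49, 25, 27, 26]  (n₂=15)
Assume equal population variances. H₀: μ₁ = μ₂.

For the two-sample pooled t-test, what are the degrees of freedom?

degrees of freedom = 29

df = n₁ + n₂ − 2 = 16 + 15 − 2 = 29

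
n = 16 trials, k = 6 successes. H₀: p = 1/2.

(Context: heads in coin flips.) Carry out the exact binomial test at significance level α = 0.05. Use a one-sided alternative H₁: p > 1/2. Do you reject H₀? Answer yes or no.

reject H₀: no

Exact binomial: n=16, k=6, p₀=1/2=0.5000
P(X≥6) from Σ C(n,i)·p₀^i·(1−p₀)^(n−i)
p-value (one-sided, H₁ greater) = 0.89494
At α=0.05: p ≥ α → fail to reject H₀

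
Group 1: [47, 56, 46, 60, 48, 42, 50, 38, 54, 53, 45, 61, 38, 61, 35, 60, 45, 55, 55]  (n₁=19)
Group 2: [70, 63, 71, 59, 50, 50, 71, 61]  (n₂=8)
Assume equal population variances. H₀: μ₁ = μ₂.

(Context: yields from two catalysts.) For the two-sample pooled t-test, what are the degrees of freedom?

degrees of freedom = 25

df = n₁ + n₂ − 2 = 19 + 8 − 2 = 25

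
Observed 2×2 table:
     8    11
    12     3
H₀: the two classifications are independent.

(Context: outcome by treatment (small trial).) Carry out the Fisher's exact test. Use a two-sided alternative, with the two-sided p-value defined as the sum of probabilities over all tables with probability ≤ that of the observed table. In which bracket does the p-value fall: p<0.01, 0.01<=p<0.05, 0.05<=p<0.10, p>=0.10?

Margins: r₁=19, r₂=15, c₁=20, c₂=14, n=34
p_obs = C(19,8)·C(15,12)/C(34,20); sum pmf over tables with pmf ≤ p_obs
p-value (two-sided) = 0.03818
→ bracket: 0.01<=p<0.05

p-value bracket: 0.01<=p<0.05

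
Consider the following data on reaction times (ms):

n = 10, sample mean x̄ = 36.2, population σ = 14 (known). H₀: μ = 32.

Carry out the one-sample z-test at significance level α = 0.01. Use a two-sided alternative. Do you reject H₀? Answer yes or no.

SE = σ/√n = 14/√10 = 4.4272
z = (x̄−μ₀)/SE = (36.2−32)/4.4272 = 0.9487
p-value (two-sided) = 0.34278
At α=0.01: p ≥ α → fail to reject H₀

reject H₀: no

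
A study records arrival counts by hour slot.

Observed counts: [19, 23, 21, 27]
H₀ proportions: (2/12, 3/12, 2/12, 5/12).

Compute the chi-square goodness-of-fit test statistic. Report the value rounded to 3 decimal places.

test statistic = 6.418

n = 90; E_i = n·p_i = [15.00, 22.50, 15.00, 37.50]
χ² = (19−15.00)²/15.00 + (23−22.50)²/22.50 + (21−15.00)²/15.00 + (27−37.50)²/37.50 = 6.4178
df = 3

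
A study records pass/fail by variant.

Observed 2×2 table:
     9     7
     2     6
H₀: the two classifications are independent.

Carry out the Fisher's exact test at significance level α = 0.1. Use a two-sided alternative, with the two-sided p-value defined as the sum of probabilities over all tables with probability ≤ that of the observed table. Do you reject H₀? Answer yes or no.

reject H₀: no

Margins: r₁=16, r₂=8, c₁=11, c₂=13, n=24
p_obs = C(16,9)·C(8,2)/C(24,11); sum pmf over tables with pmf ≤ p_obs
p-value (two-sided) = 0.21080
At α=0.1: p ≥ α → fail to reject H₀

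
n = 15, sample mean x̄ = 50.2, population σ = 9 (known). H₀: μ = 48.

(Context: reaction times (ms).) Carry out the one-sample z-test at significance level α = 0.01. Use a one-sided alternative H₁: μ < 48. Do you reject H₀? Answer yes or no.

reject H₀: no

SE = σ/√n = 9/√15 = 2.3238
z = (x̄−μ₀)/SE = (50.2−48)/2.3238 = 0.9467
p-value (one-sided, H₁ less) = 0.82811
At α=0.01: p ≥ α → fail to reject H₀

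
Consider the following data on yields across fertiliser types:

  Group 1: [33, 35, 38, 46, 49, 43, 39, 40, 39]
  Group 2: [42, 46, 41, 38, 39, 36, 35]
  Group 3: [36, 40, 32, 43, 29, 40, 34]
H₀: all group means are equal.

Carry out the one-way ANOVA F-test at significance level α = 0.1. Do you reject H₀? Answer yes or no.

reject H₀: no

Group means [40.22, 39.57, 36.29], grand mean 38.826
SSB = Σnᵢ(x̄ᵢ−x̄)² = 66.606; SSW = ΣΣ(x−x̄ᵢ)² = 440.698
MSB = 66.606/2 = 33.3030; MSW = 440.698/20 = 22.0349
F = MSB/MSW = 1.5114
df = (2, 20)
p-value (upper-tail) = 0.24475
At α=0.1: p ≥ α → fail to reject H₀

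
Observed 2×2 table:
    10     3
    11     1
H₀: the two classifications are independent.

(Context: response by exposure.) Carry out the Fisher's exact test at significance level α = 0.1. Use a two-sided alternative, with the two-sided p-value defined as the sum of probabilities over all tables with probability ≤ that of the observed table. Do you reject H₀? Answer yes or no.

reject H₀: no

Margins: r₁=13, r₂=12, c₁=21, c₂=4, n=25
p_obs = C(13,10)·C(12,11)/C(25,21); sum pmf over tables with pmf ≤ p_obs
p-value (two-sided) = 0.59304
At α=0.1: p ≥ α → fail to reject H₀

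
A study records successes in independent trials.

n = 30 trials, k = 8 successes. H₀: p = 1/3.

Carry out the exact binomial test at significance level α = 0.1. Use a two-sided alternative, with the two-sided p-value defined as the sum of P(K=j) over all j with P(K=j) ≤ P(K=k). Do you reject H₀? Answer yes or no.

reject H₀: no

Exact binomial: n=30, k=8, p₀=1/3=0.3333
P(X=j) = C(n,j)·p₀^j·(1−p₀)^(n−j); p = Σ P(X=j) over j with P(X=j) ≤ P(X=8)
p-value (two-sided) = 0.56215
At α=0.1: p ≥ α → fail to reject H₀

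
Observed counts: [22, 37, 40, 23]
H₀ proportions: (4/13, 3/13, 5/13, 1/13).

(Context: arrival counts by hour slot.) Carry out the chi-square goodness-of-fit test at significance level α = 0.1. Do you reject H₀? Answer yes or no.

reject H₀: yes

n = 122; E_i = n·p_i = [37.54, 28.15, 46.92, 9.38]
χ² = (22−37.54)²/37.54 + (37−28.15)²/28.15 + (40−46.92)²/46.92 + (23−9.38)²/9.38 = 29.9863
df = 3
p-value (upper-tail) = 0.00000
At α=0.1: p < α → reject H₀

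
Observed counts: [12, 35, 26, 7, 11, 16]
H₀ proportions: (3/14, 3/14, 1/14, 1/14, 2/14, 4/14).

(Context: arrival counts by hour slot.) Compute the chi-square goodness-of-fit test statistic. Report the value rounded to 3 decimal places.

test statistic = 63.857

n = 107; E_i = n·p_i = [22.93, 22.93, 7.64, 7.64, 15.29, 30.57]
χ² = (12−22.93)²/22.93 + (35−22.93)²/22.93 + (26−7.64)²/7.64 + (7−7.64)²/7.64 + (11−15.29)²/15.29 + (16−30.57)²/30.57 = 63.8567
df = 5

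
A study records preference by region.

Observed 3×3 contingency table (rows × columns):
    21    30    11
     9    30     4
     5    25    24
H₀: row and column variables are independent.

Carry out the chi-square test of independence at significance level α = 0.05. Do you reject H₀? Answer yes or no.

Row totals [62, 43, 54], col totals [35, 85, 39], n=159
χ² = (21−13.65)²/13.65 + (30−33.14)²/33.14 + (11−15.21)²/15.21 + (9−9.47)²/9.47 + (30−22.99)²/22.99 + (4−10.55)²/10.55 + (5−11.89)²/11.89 + (25−28.87)²/28.87 + (24−13.25)²/13.25 = 24.8902
df = 4
p-value (upper-tail) = 0.00005
At α=0.05: p < α → reject H₀

reject H₀: yes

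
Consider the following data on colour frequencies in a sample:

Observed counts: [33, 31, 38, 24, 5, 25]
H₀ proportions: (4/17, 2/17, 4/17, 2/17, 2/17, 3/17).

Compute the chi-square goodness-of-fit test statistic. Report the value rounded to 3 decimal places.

test statistic = 20.820

n = 156; E_i = n·p_i = [36.71, 18.35, 36.71, 18.35, 18.35, 27.53]
χ² = (33−36.71)²/36.71 + (31−18.35)²/18.35 + (38−36.71)²/36.71 + (24−18.35)²/18.35 + (5−18.35)²/18.35 + (25−27.53)²/27.53 = 20.8200
df = 5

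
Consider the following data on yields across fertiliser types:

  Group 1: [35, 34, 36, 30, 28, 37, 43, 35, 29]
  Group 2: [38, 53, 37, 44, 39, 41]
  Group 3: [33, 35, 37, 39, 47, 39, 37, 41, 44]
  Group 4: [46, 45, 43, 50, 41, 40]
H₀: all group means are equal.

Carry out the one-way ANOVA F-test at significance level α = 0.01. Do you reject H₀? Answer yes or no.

reject H₀: yes

Group means [34.11, 42.00, 39.11, 44.17], grand mean 39.200
SSB = Σnᵢ(x̄ᵢ−x̄)² = 428.189; SSW = ΣΣ(x−x̄ᵢ)² = 568.611
MSB = 428.189/3 = 142.7296; MSW = 568.611/26 = 21.8697
F = MSB/MSW = 6.5264
df = (3, 26)
p-value (upper-tail) = 0.00194
At α=0.01: p < α → reject H₀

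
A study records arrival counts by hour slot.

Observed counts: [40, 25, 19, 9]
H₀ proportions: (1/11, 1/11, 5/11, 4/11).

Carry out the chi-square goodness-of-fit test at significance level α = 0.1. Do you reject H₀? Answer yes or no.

reject H₀: yes

n = 93; E_i = n·p_i = [8.45, 8.45, 42.27, 33.82]
χ² = (40−8.45)²/8.45 + (25−8.45)²/8.45 + (19−42.27)²/42.27 + (9−33.82)²/33.82 = 181.1070
df = 3
p-value (upper-tail) = 0.00000
At α=0.1: p < α → reject H₀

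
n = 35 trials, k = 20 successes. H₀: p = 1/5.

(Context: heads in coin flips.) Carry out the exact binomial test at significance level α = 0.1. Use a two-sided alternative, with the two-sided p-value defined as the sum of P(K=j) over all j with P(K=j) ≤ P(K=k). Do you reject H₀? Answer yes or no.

reject H₀: yes

Exact binomial: n=35, k=20, p₀=1/5=0.2000
P(X=j) = C(n,j)·p₀^j·(1−p₀)^(n−j); p = Σ P(X=j) over j with P(X=j) ≤ P(X=20)
p-value (two-sided) = 0.00000
At α=0.1: p < α → reject H₀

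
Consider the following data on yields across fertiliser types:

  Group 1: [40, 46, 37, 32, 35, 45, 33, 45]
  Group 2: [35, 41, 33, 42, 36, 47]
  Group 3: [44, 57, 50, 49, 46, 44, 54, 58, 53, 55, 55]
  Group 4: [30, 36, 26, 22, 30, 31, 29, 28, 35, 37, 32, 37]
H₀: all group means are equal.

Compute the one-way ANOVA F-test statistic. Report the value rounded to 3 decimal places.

Group means [39.12, 39.00, 51.36, 31.08], grand mean 40.135
SSB = Σnᵢ(x̄ᵢ−x̄)² = 2385.987; SSW = ΣΣ(x−x̄ᵢ)² = 856.337
MSB = 2385.987/3 = 795.3291; MSW = 856.337/33 = 25.9496
F = MSB/MSW = 30.6490
df = (3, 33)

test statistic = 30.649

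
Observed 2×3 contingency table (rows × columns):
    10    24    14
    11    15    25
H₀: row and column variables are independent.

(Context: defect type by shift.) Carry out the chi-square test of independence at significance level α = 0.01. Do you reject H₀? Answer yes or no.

Row totals [48, 51], col totals [21, 39, 39], n=99
χ² = (10−10.18)²/10.18 + (24−18.91)²/18.91 + (14−18.91)²/18.91 + (11−10.82)²/10.82 + (15−20.09)²/20.09 + (25−20.09)²/20.09 = 5.1409
df = 2
p-value (upper-tail) = 0.07650
At α=0.01: p ≥ α → fail to reject H₀

reject H₀: no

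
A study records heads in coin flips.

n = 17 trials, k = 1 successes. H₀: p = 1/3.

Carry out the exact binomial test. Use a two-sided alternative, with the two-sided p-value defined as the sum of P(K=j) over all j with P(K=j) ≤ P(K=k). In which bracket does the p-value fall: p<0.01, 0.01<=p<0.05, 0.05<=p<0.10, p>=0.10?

Exact binomial: n=17, k=1, p₀=1/3=0.3333
P(X=j) = C(n,j)·p₀^j·(1−p₀)^(n−j); p = Σ P(X=j) over j with P(X=j) ≤ P(X=1)
p-value (two-sided) = 0.01765
→ bracket: 0.01<=p<0.05

p-value bracket: 0.01<=p<0.05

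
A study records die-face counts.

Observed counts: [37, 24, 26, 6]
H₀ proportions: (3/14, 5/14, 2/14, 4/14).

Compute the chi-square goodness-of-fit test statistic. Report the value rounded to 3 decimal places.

test statistic = 45.274

n = 93; E_i = n·p_i = [19.93, 33.21, 13.29, 26.57]
χ² = (37−19.93)²/19.93 + (24−33.21)²/33.21 + (26−13.29)²/13.29 + (6−26.57)²/26.57 = 45.2738
df = 3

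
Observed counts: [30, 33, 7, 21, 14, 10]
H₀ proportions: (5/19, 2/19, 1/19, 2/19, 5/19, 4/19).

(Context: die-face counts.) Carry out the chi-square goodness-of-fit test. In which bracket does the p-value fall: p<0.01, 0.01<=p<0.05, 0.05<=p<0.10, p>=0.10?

p-value bracket: p<0.01

n = 115; E_i = n·p_i = [30.26, 12.11, 6.05, 12.11, 30.26, 24.21]
χ² = (30−30.26)²/30.26 + (33−12.11)²/12.11 + (7−6.05)²/6.05 + (21−12.11)²/12.11 + (14−30.26)²/30.26 + (10−24.21)²/24.21 = 59.8330
df = 5
p-value (upper-tail) = 0.00000
→ bracket: p<0.01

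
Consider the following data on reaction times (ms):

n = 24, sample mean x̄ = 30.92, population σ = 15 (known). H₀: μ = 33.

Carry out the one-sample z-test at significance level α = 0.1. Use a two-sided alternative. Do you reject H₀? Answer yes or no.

SE = σ/√n = 15/√24 = 3.0619
z = (x̄−μ₀)/SE = (30.92−33)/3.0619 = -0.6793
p-value (two-sided) = 0.49693
At α=0.1: p ≥ α → fail to reject H₀

reject H₀: no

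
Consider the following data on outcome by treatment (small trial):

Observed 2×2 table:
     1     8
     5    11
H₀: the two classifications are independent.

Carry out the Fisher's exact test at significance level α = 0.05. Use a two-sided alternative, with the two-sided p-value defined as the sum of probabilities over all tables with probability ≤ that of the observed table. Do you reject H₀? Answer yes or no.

reject H₀: no

Margins: r₁=9, r₂=16, c₁=6, c₂=19, n=25
p_obs = C(9,1)·C(16,5)/C(25,6); sum pmf over tables with pmf ≤ p_obs
p-value (two-sided) = 0.36443
At α=0.05: p ≥ α → fail to reject H₀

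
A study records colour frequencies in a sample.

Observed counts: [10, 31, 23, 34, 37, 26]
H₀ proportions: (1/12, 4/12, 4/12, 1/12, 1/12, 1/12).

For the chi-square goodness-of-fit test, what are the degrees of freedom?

degrees of freedom = 5

df = k − 1 = 6 − 1 = 5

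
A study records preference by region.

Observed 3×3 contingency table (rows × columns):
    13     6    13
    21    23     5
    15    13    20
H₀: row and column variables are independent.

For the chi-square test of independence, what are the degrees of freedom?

degrees of freedom = 4

df = (r−1)(c−1) = (3−1)·(3−1) = 4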